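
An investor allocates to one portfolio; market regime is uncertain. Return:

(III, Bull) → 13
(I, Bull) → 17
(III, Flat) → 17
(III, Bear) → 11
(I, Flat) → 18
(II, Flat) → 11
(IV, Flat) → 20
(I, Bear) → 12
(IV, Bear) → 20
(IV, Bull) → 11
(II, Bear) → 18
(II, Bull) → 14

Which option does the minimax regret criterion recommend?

Column bests: Bear=20, Flat=20, Bull=17.
I regrets: 8, 2, 0 → max 8
II regrets: 2, 9, 3 → max 9
III regrets: 9, 3, 4 → max 9
IV regrets: 0, 0, 6 → max 6
Smallest max regret = 6 → IV.

IV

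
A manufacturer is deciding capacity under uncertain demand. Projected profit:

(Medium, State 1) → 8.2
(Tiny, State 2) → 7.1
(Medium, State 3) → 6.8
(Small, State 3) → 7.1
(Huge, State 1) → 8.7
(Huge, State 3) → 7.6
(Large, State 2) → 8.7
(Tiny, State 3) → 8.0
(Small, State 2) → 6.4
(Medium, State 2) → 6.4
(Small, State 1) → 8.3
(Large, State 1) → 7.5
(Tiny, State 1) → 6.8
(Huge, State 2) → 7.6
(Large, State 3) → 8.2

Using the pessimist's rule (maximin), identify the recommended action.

Row minima: Tiny=6.8, Small=6.4, Medium=6.4, Large=7.5, Huge=7.6
Best worst-case = 7.6 → Huge.

Huge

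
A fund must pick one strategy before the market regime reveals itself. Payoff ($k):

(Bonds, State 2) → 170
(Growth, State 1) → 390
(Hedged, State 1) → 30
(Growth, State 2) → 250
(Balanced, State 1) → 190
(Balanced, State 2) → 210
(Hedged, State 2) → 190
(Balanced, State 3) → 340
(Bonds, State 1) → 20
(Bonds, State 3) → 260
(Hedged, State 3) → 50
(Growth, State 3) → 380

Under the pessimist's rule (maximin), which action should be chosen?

Row minima: Balanced=190, Growth=250, Bonds=20, Hedged=30
Best worst-case = 250 → Growth.

Growth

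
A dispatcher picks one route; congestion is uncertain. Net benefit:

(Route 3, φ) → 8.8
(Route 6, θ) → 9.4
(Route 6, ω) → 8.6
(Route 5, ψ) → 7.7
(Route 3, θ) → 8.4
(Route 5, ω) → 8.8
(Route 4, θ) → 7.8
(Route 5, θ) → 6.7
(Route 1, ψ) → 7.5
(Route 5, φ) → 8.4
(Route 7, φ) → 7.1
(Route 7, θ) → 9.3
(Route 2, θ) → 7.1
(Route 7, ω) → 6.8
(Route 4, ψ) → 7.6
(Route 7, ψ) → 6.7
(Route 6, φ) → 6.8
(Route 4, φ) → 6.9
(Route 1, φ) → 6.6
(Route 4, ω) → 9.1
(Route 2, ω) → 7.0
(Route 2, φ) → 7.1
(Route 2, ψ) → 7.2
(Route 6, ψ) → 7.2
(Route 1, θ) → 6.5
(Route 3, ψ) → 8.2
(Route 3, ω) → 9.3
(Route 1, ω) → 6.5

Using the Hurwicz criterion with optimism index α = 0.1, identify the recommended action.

Route 1: 0.1·7.5 + 0.9·6.5 = 6.6
Route 2: 0.1·7.2 + 0.9·7.0 = 7.02
Route 3: 0.1·9.3 + 0.9·8.2 = 8.31
Route 4: 0.1·9.1 + 0.9·6.9 = 7.12
Route 5: 0.1·8.8 + 0.9·6.7 = 6.91
Route 6: 0.1·9.4 + 0.9·6.8 = 7.06
Route 7: 0.1·9.3 + 0.9·6.7 = 6.96
Highest Hurwicz score = 8.31 → Route 3.

Route 3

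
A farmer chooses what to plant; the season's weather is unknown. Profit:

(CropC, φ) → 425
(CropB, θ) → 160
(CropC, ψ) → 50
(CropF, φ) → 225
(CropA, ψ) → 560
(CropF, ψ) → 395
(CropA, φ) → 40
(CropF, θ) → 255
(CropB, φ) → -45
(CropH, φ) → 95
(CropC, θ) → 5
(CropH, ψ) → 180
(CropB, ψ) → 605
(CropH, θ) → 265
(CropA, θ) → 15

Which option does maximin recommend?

CropF

Row minima: CropA=15, CropF=225, CropB=-45, CropC=5, CropH=95
Best worst-case = 225 → CropF.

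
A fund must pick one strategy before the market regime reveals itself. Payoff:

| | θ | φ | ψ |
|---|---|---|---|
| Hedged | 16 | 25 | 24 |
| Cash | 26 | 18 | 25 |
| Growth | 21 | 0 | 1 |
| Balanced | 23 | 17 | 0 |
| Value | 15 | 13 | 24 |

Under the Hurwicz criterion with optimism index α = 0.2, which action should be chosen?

Hedged: 0.2·25 + 0.8·16 = 17.8
Cash: 0.2·26 + 0.8·18 = 19.6
Growth: 0.2·21 + 0.8·0 = 4.2
Balanced: 0.2·23 + 0.8·0 = 4.6
Value: 0.2·24 + 0.8·13 = 15.2
Highest Hurwicz score = 19.6 → Cash.

Cash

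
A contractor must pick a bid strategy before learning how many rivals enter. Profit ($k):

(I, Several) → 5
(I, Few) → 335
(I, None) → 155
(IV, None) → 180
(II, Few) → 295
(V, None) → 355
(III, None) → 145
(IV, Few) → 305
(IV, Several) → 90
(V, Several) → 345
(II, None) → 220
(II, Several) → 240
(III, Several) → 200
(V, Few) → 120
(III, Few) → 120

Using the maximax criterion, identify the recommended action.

Row maxima: I=335, II=295, III=200, IV=305, V=355
Best best-case = 355 → V.

V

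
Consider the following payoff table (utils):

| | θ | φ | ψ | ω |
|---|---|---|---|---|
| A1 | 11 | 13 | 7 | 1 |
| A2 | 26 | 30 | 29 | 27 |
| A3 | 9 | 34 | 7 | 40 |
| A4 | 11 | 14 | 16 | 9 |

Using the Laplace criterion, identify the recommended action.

Row averages: A1=8, A2=28, A3=22.5, A4=12.5
Highest average = 28 → A2.

A2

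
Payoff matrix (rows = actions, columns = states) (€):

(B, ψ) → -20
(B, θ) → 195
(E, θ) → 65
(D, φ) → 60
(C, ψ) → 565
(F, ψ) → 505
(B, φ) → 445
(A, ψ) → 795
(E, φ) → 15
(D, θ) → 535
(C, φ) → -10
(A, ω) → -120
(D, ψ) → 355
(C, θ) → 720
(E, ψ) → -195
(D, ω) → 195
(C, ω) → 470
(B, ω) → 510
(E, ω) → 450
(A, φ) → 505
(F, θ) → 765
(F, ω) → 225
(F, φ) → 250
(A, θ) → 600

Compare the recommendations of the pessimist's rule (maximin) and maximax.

maximin → F; maximax → A (disagree)

Row minima: A=-120, B=-20, C=-10, D=60, E=-195, F=225
Best worst-case = 225 → F.
Row maxima: A=795, B=510, C=720, D=535, E=450, F=765
Best best-case = 795 → A.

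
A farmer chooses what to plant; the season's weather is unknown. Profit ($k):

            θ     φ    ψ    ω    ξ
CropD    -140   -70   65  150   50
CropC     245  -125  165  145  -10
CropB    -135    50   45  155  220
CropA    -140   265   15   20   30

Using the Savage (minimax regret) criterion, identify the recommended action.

CropB

Column bests: θ=245, φ=265, ψ=165, ω=155, ξ=220.
CropD regrets: 385, 335, 100, 5, 170 → max 385
CropC regrets: 0, 390, 0, 10, 230 → max 390
CropB regrets: 380, 215, 120, 0, 0 → max 380
CropA regrets: 385, 0, 150, 135, 190 → max 385
Smallest max regret = 380 → CropB.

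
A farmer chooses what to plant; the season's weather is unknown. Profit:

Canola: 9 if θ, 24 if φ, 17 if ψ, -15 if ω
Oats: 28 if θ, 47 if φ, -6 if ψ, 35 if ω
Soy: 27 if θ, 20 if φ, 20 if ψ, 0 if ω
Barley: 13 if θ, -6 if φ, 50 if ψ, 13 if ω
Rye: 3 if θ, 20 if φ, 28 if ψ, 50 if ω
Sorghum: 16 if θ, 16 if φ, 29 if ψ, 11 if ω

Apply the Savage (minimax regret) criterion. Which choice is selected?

Column bests: θ=28, φ=47, ψ=50, ω=50.
Canola regrets: 19, 23, 33, 65 → max 65
Oats regrets: 0, 0, 56, 15 → max 56
Soy regrets: 1, 27, 30, 50 → max 50
Barley regrets: 15, 53, 0, 37 → max 53
Rye regrets: 25, 27, 22, 0 → max 27
Sorghum regrets: 12, 31, 21, 39 → max 39
Smallest max regret = 27 → Rye.

Rye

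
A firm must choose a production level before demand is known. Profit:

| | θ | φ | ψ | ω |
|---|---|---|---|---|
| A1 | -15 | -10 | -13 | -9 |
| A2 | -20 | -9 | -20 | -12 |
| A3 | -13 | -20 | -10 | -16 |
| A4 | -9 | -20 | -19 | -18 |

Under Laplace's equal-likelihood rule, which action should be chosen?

Row averages: A1=-11.75, A2=-15.25, A3=-14.75, A4=-16.5
Highest average = -11.75 → A1.

A1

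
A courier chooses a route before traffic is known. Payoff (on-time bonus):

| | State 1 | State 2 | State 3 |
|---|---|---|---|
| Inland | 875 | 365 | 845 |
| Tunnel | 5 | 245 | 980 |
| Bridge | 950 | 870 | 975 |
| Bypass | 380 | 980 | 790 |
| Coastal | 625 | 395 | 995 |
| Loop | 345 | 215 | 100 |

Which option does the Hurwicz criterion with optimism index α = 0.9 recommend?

Bridge

Inland: 0.9·875 + 0.1·365 = 824
Tunnel: 0.9·980 + 0.1·5 = 882.5
Bridge: 0.9·975 + 0.1·870 = 964.5
Bypass: 0.9·980 + 0.1·380 = 920
Coastal: 0.9·995 + 0.1·395 = 935
Loop: 0.9·345 + 0.1·100 = 320.5
Highest Hurwicz score = 964.5 → Bridge.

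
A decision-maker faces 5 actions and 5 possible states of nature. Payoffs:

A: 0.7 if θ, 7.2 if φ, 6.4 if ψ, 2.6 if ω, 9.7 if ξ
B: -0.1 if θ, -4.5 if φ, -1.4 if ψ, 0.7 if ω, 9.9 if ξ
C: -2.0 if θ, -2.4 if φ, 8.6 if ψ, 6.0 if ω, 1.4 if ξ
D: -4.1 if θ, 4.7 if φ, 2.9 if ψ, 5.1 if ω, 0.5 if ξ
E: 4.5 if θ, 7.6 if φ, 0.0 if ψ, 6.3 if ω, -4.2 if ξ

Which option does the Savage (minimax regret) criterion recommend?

Column bests: θ=4.5, φ=7.6, ψ=8.6, ω=6.3, ξ=9.9.
A regrets: 3.8, 0.4, 2.2, 3.7, 0.2 → max 3.8
B regrets: 4.6, 12.1, 10.0, 5.6, 0.0 → max 12.1
C regrets: 6.5, 10.0, 0.0, 0.3, 8.5 → max 10.0
D regrets: 8.6, 2.9, 5.7, 1.2, 9.4 → max 9.4
E regrets: 0.0, 0.0, 8.6, 0.0, 14.1 → max 14.1
Smallest max regret = 3.8 → A.

A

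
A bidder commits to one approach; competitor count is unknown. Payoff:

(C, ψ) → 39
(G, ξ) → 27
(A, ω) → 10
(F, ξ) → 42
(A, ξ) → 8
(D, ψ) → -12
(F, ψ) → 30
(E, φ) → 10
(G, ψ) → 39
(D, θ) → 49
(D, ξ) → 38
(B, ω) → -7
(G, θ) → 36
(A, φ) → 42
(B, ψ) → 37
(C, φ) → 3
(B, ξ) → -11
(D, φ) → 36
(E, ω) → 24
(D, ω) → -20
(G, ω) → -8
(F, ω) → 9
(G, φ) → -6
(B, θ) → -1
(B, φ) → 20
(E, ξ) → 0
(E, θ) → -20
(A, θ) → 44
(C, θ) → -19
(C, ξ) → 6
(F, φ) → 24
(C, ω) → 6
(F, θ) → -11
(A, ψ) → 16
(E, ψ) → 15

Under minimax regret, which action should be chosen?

Column bests: θ=49, φ=42, ψ=39, ω=24, ξ=42.
A regrets: 5, 0, 23, 14, 34 → max 34
B regrets: 50, 22, 2, 31, 53 → max 53
C regrets: 68, 39, 0, 18, 36 → max 68
D regrets: 0, 6, 51, 44, 4 → max 51
E regrets: 69, 32, 24, 0, 42 → max 69
F regrets: 60, 18, 9, 15, 0 → max 60
G regrets: 13, 48, 0, 32, 15 → max 48
Smallest max regret = 34 → A.

A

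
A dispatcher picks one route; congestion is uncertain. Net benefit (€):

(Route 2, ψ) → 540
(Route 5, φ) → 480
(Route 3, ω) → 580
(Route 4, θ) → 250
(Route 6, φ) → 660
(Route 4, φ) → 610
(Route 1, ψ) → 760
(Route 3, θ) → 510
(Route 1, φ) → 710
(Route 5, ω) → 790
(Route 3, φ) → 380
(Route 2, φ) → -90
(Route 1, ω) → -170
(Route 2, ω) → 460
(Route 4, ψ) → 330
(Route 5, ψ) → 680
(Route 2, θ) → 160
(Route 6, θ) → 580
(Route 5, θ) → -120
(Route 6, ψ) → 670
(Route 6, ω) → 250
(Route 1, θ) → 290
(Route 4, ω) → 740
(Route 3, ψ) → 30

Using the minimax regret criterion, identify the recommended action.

Column bests: θ=580, φ=710, ψ=760, ω=790.
Route 1 regrets: 290, 0, 0, 960 → max 960
Route 2 regrets: 420, 800, 220, 330 → max 800
Route 3 regrets: 70, 330, 730, 210 → max 730
Route 4 regrets: 330, 100, 430, 50 → max 430
Route 5 regrets: 700, 230, 80, 0 → max 700
Route 6 regrets: 0, 50, 90, 540 → max 540
Smallest max regret = 430 → Route 4.

Route 4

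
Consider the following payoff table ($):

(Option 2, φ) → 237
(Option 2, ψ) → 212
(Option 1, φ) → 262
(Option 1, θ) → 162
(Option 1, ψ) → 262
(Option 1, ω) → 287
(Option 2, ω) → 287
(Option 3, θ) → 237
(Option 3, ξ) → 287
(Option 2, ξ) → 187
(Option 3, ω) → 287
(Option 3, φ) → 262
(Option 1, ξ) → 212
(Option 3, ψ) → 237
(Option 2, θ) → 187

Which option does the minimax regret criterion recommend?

Column bests: θ=237, φ=262, ψ=262, ω=287, ξ=287.
Option 1 regrets: 75, 0, 0, 0, 75 → max 75
Option 2 regrets: 50, 25, 50, 0, 100 → max 100
Option 3 regrets: 0, 0, 25, 0, 0 → max 25
Smallest max regret = 25 → Option 3.

Option 3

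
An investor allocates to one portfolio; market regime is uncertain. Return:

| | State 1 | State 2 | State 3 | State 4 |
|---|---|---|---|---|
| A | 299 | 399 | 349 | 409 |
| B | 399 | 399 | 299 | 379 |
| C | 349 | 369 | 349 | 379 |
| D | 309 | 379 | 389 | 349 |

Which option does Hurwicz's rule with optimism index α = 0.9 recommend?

A

A: 0.9·409 + 0.1·299 = 398
B: 0.9·399 + 0.1·299 = 389
C: 0.9·379 + 0.1·349 = 376
D: 0.9·389 + 0.1·309 = 381
Highest Hurwicz score = 398 → A.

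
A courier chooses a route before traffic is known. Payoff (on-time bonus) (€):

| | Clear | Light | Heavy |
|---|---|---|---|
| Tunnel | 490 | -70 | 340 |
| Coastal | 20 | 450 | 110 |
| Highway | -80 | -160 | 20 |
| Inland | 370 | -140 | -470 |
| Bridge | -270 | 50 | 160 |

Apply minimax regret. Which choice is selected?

Column bests: Clear=490, Light=450, Heavy=340.
Tunnel regrets: 0, 520, 0 → max 520
Coastal regrets: 470, 0, 230 → max 470
Highway regrets: 570, 610, 320 → max 610
Inland regrets: 120, 590, 810 → max 810
Bridge regrets: 760, 400, 180 → max 760
Smallest max regret = 470 → Coastal.

Coastal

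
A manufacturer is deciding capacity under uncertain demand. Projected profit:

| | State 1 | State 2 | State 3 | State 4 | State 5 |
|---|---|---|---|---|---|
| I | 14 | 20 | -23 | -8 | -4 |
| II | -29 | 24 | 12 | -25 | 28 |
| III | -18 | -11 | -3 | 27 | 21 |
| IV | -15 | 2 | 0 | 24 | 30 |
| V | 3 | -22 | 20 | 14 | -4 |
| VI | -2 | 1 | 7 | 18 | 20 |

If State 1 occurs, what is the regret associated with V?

Best payoff under State 1 is 14.
Regret = 14 − 3 = 11.

11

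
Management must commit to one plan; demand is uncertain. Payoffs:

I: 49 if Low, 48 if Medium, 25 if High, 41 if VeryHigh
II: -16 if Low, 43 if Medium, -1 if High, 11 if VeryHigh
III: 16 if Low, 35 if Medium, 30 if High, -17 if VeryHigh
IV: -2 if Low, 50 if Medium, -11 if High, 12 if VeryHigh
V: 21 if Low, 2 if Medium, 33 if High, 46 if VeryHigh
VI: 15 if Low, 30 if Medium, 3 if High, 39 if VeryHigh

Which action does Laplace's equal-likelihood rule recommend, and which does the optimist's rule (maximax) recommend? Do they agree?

laplace → I; maximax → IV (disagree)

Row averages: I=40.75, II=9.25, III=16, IV=12.25, V=25.5, VI=21.75
Highest average = 40.75 → I.
Row maxima: I=49, II=43, III=35, IV=50, V=46, VI=39
Best best-case = 50 → IV.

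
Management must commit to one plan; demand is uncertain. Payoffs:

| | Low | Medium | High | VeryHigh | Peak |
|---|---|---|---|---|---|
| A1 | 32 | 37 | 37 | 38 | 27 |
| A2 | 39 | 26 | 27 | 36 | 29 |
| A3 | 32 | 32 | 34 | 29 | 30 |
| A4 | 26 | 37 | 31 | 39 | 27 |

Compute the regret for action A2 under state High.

Best payoff under High is 37.
Regret = 37 − 27 = 10.

10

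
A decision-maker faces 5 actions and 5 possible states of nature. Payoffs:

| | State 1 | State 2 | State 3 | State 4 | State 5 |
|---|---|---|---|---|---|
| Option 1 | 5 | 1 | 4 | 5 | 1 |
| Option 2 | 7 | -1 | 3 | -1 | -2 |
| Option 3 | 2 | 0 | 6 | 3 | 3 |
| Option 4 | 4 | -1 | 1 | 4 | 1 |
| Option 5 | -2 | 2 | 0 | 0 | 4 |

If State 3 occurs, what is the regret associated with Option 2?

Best payoff under State 3 is 6.
Regret = 6 − 3 = 3.

3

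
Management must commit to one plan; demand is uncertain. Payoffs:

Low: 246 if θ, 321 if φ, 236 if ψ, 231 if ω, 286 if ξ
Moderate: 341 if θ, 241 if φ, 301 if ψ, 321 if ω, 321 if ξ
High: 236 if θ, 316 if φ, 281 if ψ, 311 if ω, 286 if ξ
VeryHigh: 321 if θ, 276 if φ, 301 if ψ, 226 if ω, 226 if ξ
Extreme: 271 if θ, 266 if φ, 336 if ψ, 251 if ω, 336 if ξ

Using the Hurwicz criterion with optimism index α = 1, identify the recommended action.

Low: 1·321 + 0·231 = 321
Moderate: 1·341 + 0·241 = 341
High: 1·316 + 0·236 = 316
VeryHigh: 1·321 + 0·226 = 321
Extreme: 1·336 + 0·251 = 336
Highest Hurwicz score = 341 → Moderate.

Moderate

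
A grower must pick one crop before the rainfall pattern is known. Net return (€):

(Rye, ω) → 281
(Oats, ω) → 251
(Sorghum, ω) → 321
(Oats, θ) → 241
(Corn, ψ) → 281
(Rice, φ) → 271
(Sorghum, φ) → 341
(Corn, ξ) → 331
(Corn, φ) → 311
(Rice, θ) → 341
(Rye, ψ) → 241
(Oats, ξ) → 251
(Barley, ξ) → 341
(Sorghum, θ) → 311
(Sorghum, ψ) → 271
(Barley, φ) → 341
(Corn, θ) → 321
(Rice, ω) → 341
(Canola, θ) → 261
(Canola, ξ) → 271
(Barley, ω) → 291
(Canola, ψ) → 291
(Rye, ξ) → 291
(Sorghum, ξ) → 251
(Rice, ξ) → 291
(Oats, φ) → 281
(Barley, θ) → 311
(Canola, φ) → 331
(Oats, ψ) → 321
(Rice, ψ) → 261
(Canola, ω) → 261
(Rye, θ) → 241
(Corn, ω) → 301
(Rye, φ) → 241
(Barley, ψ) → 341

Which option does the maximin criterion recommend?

Barley

Row minima: Corn=281, Barley=291, Sorghum=251, Canola=261, Rye=241, Oats=241, Rice=261
Best worst-case = 291 → Barley.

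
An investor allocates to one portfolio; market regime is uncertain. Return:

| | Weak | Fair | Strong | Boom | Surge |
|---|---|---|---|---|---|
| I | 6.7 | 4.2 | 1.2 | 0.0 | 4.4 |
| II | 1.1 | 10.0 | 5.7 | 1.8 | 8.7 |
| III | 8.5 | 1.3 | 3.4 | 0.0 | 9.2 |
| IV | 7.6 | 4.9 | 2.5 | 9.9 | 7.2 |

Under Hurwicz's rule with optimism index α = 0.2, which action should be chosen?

I: 0.2·6.7 + 0.8·0.0 = 1.34
II: 0.2·10.0 + 0.8·1.1 = 2.88
III: 0.2·9.2 + 0.8·0.0 = 1.84
IV: 0.2·9.9 + 0.8·2.5 = 3.98
Highest Hurwicz score = 3.98 → IV.

IV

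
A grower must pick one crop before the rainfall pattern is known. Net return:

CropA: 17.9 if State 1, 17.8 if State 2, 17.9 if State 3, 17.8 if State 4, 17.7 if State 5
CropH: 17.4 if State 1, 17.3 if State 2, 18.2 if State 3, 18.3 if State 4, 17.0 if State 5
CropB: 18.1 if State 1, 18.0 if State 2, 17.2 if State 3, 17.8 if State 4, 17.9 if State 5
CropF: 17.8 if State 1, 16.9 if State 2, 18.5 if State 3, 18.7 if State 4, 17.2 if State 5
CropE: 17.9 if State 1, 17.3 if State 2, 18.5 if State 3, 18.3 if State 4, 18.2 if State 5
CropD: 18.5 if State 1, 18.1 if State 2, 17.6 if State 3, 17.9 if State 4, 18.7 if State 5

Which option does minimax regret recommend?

CropE

Column bests: State 1=18.5, State 2=18.1, State 3=18.5, State 4=18.7, State 5=18.7.
CropA regrets: 0.6, 0.3, 0.6, 0.9, 1.0 → max 1.0
CropH regrets: 1.1, 0.8, 0.3, 0.4, 1.7 → max 1.7
CropB regrets: 0.4, 0.1, 1.3, 0.9, 0.8 → max 1.3
CropF regrets: 0.7, 1.2, 0.0, 0.0, 1.5 → max 1.5
CropE regrets: 0.6, 0.8, 0.0, 0.4, 0.5 → max 0.8
CropD regrets: 0.0, 0.0, 0.9, 0.8, 0.0 → max 0.9
Smallest max regret = 0.8 → CropE.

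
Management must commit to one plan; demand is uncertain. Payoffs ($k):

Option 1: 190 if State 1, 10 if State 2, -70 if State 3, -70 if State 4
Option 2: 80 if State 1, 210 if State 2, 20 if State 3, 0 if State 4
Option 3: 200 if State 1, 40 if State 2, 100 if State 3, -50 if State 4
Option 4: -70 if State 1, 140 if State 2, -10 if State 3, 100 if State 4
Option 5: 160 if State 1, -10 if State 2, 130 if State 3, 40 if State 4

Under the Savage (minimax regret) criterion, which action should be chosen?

Column bests: State 1=200, State 2=210, State 3=130, State 4=100.
Option 1 regrets: 10, 200, 200, 170 → max 200
Option 2 regrets: 120, 0, 110, 100 → max 120
Option 3 regrets: 0, 170, 30, 150 → max 170
Option 4 regrets: 270, 70, 140, 0 → max 270
Option 5 regrets: 40, 220, 0, 60 → max 220
Smallest max regret = 120 → Option 2.

Option 2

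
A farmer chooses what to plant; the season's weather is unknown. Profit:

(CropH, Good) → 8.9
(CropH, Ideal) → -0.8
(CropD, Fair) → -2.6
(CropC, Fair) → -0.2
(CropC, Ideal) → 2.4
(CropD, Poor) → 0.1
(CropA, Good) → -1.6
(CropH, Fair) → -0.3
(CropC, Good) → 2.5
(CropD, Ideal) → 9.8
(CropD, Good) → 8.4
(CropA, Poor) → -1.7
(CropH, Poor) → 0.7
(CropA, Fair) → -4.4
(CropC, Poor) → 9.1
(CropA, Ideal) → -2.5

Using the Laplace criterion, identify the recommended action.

CropD

Row averages: CropH=2.125, CropC=3.45, CropA=-2.55, CropD=3.925
Highest average = 3.925 → CropD.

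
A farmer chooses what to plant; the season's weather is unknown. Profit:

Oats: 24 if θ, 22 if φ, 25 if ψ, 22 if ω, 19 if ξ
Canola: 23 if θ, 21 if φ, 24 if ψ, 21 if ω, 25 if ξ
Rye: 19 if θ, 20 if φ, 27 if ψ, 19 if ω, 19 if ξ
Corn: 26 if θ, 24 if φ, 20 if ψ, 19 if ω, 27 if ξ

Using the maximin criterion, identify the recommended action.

Canola

Row minima: Oats=19, Canola=21, Rye=19, Corn=19
Best worst-case = 21 → Canola.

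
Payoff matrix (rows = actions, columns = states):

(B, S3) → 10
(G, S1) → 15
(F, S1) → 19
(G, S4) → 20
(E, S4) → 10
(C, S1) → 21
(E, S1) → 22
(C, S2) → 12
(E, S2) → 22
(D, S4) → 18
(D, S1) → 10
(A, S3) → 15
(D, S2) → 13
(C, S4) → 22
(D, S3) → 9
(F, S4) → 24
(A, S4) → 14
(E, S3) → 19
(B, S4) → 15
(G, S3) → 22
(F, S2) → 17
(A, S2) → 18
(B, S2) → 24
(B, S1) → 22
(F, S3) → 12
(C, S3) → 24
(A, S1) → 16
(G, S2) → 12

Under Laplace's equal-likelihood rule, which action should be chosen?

C

Row averages: A=15.75, B=17.75, C=19.75, D=12.5, E=18.25, F=18, G=17.25
Highest average = 19.75 → C.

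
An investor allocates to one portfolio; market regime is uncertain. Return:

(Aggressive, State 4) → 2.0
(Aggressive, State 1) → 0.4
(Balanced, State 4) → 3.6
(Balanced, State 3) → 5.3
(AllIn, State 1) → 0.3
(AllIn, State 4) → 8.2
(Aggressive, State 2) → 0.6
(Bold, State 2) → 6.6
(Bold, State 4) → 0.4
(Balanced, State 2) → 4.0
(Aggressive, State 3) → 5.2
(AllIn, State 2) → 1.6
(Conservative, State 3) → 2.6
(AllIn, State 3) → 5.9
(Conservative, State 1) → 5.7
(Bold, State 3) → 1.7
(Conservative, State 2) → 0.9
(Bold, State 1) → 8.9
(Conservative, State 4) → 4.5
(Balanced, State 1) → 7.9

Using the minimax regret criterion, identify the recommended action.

Column bests: State 1=8.9, State 2=6.6, State 3=5.9, State 4=8.2.
Conservative regrets: 3.2, 5.7, 3.3, 3.7 → max 5.7
Balanced regrets: 1.0, 2.6, 0.6, 4.6 → max 4.6
Aggressive regrets: 8.5, 6.0, 0.7, 6.2 → max 8.5
Bold regrets: 0.0, 0.0, 4.2, 7.8 → max 7.8
AllIn regrets: 8.6, 5.0, 0.0, 0.0 → max 8.6
Smallest max regret = 4.6 → Balanced.

Balanced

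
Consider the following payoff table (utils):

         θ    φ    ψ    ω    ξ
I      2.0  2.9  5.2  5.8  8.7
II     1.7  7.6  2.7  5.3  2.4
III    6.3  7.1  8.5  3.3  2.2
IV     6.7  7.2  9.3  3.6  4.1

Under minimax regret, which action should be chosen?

IV

Column bests: θ=6.7, φ=7.6, ψ=9.3, ω=5.8, ξ=8.7.
I regrets: 4.7, 4.7, 4.1, 0.0, 0.0 → max 4.7
II regrets: 5.0, 0.0, 6.6, 0.5, 6.3 → max 6.6
III regrets: 0.4, 0.5, 0.8, 2.5, 6.5 → max 6.5
IV regrets: 0.0, 0.4, 0.0, 2.2, 4.6 → max 4.6
Smallest max regret = 4.6 → IV.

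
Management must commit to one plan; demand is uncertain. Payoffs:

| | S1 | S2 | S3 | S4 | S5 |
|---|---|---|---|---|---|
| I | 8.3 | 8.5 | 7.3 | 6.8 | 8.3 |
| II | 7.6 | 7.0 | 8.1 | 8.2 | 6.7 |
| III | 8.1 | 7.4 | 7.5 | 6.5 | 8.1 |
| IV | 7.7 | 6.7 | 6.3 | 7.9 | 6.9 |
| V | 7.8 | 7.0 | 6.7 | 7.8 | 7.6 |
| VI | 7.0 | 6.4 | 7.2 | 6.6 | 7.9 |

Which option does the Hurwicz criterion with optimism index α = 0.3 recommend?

I

I: 0.3·8.5 + 0.7·6.8 = 7.31
II: 0.3·8.2 + 0.7·6.7 = 7.15
III: 0.3·8.1 + 0.7·6.5 = 6.98
IV: 0.3·7.9 + 0.7·6.3 = 6.78
V: 0.3·7.8 + 0.7·6.7 = 7.03
VI: 0.3·7.9 + 0.7·6.4 = 6.85
Highest Hurwicz score = 7.31 → I.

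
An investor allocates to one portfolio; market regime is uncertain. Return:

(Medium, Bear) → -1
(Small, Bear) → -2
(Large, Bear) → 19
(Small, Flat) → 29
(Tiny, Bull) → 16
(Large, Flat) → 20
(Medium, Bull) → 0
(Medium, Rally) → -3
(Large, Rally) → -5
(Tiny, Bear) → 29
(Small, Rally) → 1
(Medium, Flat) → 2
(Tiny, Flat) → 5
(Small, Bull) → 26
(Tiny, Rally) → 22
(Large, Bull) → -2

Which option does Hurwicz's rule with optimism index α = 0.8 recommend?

Tiny: 0.8·29 + 0.2·5 = 24.2
Small: 0.8·29 + 0.2·(-2) = 22.8
Medium: 0.8·2 + 0.2·(-3) = 1
Large: 0.8·20 + 0.2·(-5) = 15
Highest Hurwicz score = 24.2 → Tiny.

Tiny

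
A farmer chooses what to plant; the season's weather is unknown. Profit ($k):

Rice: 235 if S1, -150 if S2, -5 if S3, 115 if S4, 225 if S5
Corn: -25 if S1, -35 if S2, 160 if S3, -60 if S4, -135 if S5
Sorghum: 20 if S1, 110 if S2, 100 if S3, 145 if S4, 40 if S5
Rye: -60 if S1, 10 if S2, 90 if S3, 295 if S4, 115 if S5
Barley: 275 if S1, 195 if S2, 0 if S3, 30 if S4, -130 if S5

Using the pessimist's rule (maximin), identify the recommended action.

Sorghum

Row minima: Rice=-150, Corn=-135, Sorghum=20, Rye=-60, Barley=-130
Best worst-case = 20 → Sorghum.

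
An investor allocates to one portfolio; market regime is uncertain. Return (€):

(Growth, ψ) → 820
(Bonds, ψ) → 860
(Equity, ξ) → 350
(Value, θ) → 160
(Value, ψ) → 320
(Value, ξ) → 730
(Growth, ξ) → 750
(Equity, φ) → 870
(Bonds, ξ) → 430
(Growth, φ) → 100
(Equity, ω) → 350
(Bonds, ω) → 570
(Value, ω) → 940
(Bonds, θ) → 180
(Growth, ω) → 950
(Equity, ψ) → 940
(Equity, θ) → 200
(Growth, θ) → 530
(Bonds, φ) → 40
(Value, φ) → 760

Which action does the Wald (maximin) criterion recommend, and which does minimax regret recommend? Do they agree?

Row minima: Bonds=40, Equity=200, Value=160, Growth=100
Best worst-case = 200 → Equity.
Column bests: θ=530, φ=870, ψ=940, ω=950, ξ=750.
Bonds regrets: 350, 830, 80, 380, 320 → max 830
Equity regrets: 330, 0, 0, 600, 400 → max 600
Value regrets: 370, 110, 620, 10, 20 → max 620
Growth regrets: 0, 770, 120, 0, 0 → max 770
Smallest max regret = 600 → Equity.

maximin → Equity; minimax regret → Equity (agree)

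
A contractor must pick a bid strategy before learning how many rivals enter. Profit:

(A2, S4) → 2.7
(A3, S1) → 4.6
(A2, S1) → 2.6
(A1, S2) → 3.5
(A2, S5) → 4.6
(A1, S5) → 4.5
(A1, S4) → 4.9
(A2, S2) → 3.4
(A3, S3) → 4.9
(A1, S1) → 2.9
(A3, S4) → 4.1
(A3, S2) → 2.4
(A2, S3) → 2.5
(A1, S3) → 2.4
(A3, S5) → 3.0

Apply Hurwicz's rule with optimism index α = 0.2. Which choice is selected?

A1: 0.2·4.9 + 0.8·2.4 = 2.9
A2: 0.2·4.6 + 0.8·2.5 = 2.92
A3: 0.2·4.9 + 0.8·2.4 = 2.9
Highest Hurwicz score = 2.92 → A2.

A2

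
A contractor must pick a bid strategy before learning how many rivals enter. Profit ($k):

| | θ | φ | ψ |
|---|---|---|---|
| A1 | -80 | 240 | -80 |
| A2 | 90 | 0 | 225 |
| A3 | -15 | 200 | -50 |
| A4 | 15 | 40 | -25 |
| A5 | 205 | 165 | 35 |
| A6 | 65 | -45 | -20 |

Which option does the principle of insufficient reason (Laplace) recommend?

Row averages: A1=80/3, A2=105, A3=45, A4=10, A5=135, A6=0
Highest average = 135 → A5.

A5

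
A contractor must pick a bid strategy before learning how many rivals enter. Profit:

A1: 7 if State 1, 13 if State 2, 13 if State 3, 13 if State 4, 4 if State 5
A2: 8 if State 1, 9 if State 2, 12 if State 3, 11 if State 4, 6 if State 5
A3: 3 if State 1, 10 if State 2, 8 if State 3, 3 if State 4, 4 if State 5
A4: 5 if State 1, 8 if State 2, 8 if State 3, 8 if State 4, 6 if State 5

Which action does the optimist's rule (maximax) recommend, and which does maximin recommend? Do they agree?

Row maxima: A1=13, A2=12, A3=10, A4=8
Best best-case = 13 → A1.
Row minima: A1=4, A2=6, A3=3, A4=5
Best worst-case = 6 → A2.

maximax → A1; maximin → A2 (disagree)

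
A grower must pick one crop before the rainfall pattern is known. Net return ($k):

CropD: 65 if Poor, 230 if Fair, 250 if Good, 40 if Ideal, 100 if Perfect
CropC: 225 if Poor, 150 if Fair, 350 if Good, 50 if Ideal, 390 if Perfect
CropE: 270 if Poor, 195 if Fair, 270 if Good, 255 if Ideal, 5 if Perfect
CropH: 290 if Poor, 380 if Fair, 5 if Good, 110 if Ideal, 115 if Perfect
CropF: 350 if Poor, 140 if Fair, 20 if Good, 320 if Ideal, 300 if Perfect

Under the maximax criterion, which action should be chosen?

CropC

Row maxima: CropD=250, CropC=390, CropE=270, CropH=380, CropF=350
Best best-case = 390 → CropC.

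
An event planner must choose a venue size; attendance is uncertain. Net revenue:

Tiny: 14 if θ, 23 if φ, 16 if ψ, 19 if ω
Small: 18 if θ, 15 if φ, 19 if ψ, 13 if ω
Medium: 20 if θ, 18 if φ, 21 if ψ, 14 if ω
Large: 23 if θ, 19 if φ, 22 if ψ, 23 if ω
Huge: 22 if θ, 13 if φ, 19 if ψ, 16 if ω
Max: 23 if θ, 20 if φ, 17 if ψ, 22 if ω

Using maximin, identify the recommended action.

Large

Row minima: Tiny=14, Small=13, Medium=14, Large=19, Huge=13, Max=17
Best worst-case = 19 → Large.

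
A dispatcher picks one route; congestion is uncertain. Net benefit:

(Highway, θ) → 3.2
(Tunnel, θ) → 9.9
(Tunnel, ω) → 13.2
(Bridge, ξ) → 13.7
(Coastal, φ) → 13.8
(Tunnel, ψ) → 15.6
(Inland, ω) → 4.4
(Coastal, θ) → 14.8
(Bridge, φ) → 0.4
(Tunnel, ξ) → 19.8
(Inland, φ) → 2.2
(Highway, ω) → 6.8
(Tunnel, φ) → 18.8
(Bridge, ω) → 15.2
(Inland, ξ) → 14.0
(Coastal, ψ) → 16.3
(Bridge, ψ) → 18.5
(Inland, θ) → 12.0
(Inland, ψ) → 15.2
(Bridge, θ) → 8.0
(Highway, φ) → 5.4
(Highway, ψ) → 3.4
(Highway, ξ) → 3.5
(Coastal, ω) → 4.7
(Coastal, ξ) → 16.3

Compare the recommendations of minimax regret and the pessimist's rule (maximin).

Column bests: θ=14.8, φ=18.8, ψ=18.5, ω=15.2, ξ=19.8.
Tunnel regrets: 4.9, 0.0, 2.9, 2.0, 0.0 → max 4.9
Highway regrets: 11.6, 13.4, 15.1, 8.4, 16.3 → max 16.3
Inland regrets: 2.8, 16.6, 3.3, 10.8, 5.8 → max 16.6
Bridge regrets: 6.8, 18.4, 0.0, 0.0, 6.1 → max 18.4
Coastal regrets: 0.0, 5.0, 2.2, 10.5, 3.5 → max 10.5
Smallest max regret = 4.9 → Tunnel.
Row minima: Tunnel=9.9, Highway=3.2, Inland=2.2, Bridge=0.4, Coastal=4.7
Best worst-case = 9.9 → Tunnel.

minimax regret → Tunnel; maximin → Tunnel (agree)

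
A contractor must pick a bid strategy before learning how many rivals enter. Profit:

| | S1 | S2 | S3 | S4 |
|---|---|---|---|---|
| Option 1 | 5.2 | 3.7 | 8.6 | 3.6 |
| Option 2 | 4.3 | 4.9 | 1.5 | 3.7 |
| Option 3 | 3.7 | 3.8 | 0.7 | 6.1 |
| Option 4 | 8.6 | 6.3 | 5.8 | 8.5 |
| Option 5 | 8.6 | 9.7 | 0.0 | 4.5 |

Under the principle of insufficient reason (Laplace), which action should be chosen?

Row averages: Option 1=5.275, Option 2=3.6, Option 3=3.575, Option 4=7.3, Option 5=5.7
Highest average = 7.3 → Option 4.

Option 4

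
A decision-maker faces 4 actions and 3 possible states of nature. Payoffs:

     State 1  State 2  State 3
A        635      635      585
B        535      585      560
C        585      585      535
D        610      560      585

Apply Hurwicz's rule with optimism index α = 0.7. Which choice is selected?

A: 0.7·635 + 0.3·585 = 620
B: 0.7·585 + 0.3·535 = 570
C: 0.7·585 + 0.3·535 = 570
D: 0.7·610 + 0.3·560 = 595
Highest Hurwicz score = 620 → A.

A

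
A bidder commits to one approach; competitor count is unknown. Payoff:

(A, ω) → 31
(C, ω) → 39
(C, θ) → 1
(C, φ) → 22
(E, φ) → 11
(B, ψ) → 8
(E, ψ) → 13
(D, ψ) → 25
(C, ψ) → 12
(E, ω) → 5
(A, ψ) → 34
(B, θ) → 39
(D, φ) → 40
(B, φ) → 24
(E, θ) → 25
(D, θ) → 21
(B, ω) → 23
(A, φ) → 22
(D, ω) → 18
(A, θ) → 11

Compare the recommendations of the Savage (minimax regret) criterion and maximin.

minimax regret → D; maximin → D (agree)

Column bests: θ=39, φ=40, ψ=34, ω=39.
A regrets: 28, 18, 0, 8 → max 28
B regrets: 0, 16, 26, 16 → max 26
C regrets: 38, 18, 22, 0 → max 38
D regrets: 18, 0, 9, 21 → max 21
E regrets: 14, 29, 21, 34 → max 34
Smallest max regret = 21 → D.
Row minima: A=11, B=8, C=1, D=18, E=5
Best worst-case = 18 → D.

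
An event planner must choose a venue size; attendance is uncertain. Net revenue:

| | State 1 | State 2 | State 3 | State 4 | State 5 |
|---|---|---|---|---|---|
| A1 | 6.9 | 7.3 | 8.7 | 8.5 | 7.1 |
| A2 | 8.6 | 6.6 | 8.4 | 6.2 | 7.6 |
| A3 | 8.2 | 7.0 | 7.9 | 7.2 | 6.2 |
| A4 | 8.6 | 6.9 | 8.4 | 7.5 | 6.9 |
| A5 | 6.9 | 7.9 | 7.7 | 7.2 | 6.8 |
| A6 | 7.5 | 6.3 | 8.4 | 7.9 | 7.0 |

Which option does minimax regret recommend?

Column bests: State 1=8.6, State 2=7.9, State 3=8.7, State 4=8.5, State 5=7.6.
A1 regrets: 1.7, 0.6, 0.0, 0.0, 0.5 → max 1.7
A2 regrets: 0.0, 1.3, 0.3, 2.3, 0.0 → max 2.3
A3 regrets: 0.4, 0.9, 0.8, 1.3, 1.4 → max 1.4
A4 regrets: 0.0, 1.0, 0.3, 1.0, 0.7 → max 1.0
A5 regrets: 1.7, 0.0, 1.0, 1.3, 0.8 → max 1.7
A6 regrets: 1.1, 1.6, 0.3, 0.6, 0.6 → max 1.6
Smallest max regret = 1.0 → A4.

A4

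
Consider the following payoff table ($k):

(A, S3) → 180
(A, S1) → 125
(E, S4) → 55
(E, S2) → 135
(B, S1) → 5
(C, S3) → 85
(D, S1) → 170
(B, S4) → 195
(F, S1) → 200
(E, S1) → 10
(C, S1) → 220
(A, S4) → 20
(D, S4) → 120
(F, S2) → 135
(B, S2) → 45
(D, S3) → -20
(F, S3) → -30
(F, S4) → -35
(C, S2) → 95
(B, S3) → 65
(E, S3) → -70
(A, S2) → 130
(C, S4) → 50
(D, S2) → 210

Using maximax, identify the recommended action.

Row maxima: A=180, B=195, C=220, D=210, E=135, F=200
Best best-case = 220 → C.

C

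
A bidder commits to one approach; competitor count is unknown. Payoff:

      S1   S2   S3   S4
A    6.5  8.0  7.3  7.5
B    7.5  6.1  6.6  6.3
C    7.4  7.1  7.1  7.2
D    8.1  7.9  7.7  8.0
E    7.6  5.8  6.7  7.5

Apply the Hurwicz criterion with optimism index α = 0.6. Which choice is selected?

D

A: 0.6·8.0 + 0.4·6.5 = 7.4
B: 0.6·7.5 + 0.4·6.1 = 6.94
C: 0.6·7.4 + 0.4·7.1 = 7.28
D: 0.6·8.1 + 0.4·7.7 = 7.94
E: 0.6·7.6 + 0.4·5.8 = 6.88
Highest Hurwicz score = 7.94 → D.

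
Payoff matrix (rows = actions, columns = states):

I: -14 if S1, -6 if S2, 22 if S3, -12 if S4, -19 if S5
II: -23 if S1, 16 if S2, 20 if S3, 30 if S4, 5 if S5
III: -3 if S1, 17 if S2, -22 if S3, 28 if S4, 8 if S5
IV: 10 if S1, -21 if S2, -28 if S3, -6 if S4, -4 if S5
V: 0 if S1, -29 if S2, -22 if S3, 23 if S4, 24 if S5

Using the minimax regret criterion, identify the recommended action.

II

Column bests: S1=10, S2=17, S3=22, S4=30, S5=24.
I regrets: 24, 23, 0, 42, 43 → max 43
II regrets: 33, 1, 2, 0, 19 → max 33
III regrets: 13, 0, 44, 2, 16 → max 44
IV regrets: 0, 38, 50, 36, 28 → max 50
V regrets: 10, 46, 44, 7, 0 → max 46
Smallest max regret = 33 → II.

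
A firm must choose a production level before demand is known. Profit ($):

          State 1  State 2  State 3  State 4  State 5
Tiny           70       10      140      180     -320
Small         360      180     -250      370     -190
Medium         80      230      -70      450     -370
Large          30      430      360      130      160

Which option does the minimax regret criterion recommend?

Large

Column bests: State 1=360, State 2=430, State 3=360, State 4=450, State 5=160.
Tiny regrets: 290, 420, 220, 270, 480 → max 480
Small regrets: 0, 250, 610, 80, 350 → max 610
Medium regrets: 280, 200, 430, 0, 530 → max 530
Large regrets: 330, 0, 0, 320, 0 → max 330
Smallest max regret = 330 → Large.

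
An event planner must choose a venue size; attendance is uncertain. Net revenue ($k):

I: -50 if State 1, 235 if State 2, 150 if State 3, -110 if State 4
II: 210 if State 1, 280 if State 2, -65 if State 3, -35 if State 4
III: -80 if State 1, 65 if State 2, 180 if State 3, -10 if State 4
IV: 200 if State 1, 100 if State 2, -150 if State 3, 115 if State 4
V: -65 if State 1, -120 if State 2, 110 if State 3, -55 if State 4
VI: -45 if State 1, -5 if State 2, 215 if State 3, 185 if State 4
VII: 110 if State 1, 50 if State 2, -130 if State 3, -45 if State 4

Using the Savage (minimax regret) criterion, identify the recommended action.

II

Column bests: State 1=210, State 2=280, State 3=215, State 4=185.
I regrets: 260, 45, 65, 295 → max 295
II regrets: 0, 0, 280, 220 → max 280
III regrets: 290, 215, 35, 195 → max 290
IV regrets: 10, 180, 365, 70 → max 365
V regrets: 275, 400, 105, 240 → max 400
VI regrets: 255, 285, 0, 0 → max 285
VII regrets: 100, 230, 345, 230 → max 345
Smallest max regret = 280 → II.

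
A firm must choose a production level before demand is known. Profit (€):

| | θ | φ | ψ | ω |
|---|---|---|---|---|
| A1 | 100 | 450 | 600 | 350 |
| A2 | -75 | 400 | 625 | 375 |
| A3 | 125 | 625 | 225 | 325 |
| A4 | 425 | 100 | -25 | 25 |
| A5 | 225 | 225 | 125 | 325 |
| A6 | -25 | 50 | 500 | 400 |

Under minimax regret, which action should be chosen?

A1

Column bests: θ=425, φ=625, ψ=625, ω=400.
A1 regrets: 325, 175, 25, 50 → max 325
A2 regrets: 500, 225, 0, 25 → max 500
A3 regrets: 300, 0, 400, 75 → max 400
A4 regrets: 0, 525, 650, 375 → max 650
A5 regrets: 200, 400, 500, 75 → max 500
A6 regrets: 450, 575, 125, 0 → max 575
Smallest max regret = 325 → A1.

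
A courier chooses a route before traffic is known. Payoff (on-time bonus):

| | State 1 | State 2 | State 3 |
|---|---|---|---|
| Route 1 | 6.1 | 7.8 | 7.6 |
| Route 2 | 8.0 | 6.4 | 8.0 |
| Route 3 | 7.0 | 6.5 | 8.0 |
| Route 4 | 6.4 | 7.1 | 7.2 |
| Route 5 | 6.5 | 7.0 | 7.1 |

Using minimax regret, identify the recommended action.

Route 3

Column bests: State 1=8.0, State 2=7.8, State 3=8.0.
Route 1 regrets: 1.9, 0.0, 0.4 → max 1.9
Route 2 regrets: 0.0, 1.4, 0.0 → max 1.4
Route 3 regrets: 1.0, 1.3, 0.0 → max 1.3
Route 4 regrets: 1.6, 0.7, 0.8 → max 1.6
Route 5 regrets: 1.5, 0.8, 0.9 → max 1.5
Smallest max regret = 1.3 → Route 3.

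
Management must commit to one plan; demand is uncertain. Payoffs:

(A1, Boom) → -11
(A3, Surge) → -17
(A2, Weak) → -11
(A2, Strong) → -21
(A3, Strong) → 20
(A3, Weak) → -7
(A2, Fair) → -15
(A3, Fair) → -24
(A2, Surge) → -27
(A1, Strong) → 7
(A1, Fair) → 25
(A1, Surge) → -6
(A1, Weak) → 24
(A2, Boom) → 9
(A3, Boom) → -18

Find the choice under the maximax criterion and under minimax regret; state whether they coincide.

Row maxima: A1=25, A2=9, A3=20
Best best-case = 25 → A1.
Column bests: Weak=24, Fair=25, Strong=20, Boom=9, Surge=-6.
A1 regrets: 0, 0, 13, 20, 0 → max 20
A2 regrets: 35, 40, 41, 0, 21 → max 41
A3 regrets: 31, 49, 0, 27, 11 → max 49
Smallest max regret = 20 → A1.

maximax → A1; minimax regret → A1 (agree)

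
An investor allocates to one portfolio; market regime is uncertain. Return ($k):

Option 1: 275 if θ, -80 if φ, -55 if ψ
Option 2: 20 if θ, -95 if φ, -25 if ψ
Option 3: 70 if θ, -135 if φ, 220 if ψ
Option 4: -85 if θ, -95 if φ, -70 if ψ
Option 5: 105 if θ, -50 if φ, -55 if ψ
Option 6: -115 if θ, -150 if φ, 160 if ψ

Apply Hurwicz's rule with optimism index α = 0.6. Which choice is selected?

Option 1

Option 1: 0.6·275 + 0.4·(-80) = 133
Option 2: 0.6·20 + 0.4·(-95) = -26
Option 3: 0.6·220 + 0.4·(-135) = 78
Option 4: 0.6·(-70) + 0.4·(-95) = -80
Option 5: 0.6·105 + 0.4·(-55) = 41
Option 6: 0.6·160 + 0.4·(-150) = 36
Highest Hurwicz score = 133 → Option 1.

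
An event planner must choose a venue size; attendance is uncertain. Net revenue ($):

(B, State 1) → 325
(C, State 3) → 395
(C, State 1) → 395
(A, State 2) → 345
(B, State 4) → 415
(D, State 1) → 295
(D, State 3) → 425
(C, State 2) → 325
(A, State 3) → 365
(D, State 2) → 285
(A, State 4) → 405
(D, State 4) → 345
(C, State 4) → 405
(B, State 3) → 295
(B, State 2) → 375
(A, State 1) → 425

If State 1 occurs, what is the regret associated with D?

Best payoff under State 1 is 425.
Regret = 425 − 295 = 130.

130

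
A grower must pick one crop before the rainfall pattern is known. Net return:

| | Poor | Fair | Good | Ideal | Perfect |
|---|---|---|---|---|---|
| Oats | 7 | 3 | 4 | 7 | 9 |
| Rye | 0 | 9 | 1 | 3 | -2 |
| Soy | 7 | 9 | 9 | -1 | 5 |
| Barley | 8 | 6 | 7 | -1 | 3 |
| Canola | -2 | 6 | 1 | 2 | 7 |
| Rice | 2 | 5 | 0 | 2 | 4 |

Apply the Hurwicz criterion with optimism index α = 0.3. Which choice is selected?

Oats: 0.3·9 + 0.7·3 = 4.8
Rye: 0.3·9 + 0.7·(-2) = 1.3
Soy: 0.3·9 + 0.7·(-1) = 2
Barley: 0.3·8 + 0.7·(-1) = 1.7
Canola: 0.3·7 + 0.7·(-2) = 0.7
Rice: 0.3·5 + 0.7·0 = 1.5
Highest Hurwicz score = 4.8 → Oats.

Oats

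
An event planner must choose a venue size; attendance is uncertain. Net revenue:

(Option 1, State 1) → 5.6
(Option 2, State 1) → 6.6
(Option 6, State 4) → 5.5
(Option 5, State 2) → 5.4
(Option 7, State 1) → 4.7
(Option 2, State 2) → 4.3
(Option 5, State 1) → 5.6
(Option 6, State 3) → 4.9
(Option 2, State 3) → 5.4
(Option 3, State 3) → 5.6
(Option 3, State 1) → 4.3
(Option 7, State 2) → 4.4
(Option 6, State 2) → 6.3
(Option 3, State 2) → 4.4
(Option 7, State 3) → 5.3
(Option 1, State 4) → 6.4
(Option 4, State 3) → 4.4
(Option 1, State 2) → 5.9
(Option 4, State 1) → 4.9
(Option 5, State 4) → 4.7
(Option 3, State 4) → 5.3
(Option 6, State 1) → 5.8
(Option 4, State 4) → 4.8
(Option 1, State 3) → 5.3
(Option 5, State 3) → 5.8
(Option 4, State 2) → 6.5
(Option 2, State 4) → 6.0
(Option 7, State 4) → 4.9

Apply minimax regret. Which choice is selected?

Column bests: State 1=6.6, State 2=6.5, State 3=5.8, State 4=6.4.
Option 1 regrets: 1.0, 0.6, 0.5, 0.0 → max 1.0
Option 2 regrets: 0.0, 2.2, 0.4, 0.4 → max 2.2
Option 3 regrets: 2.3, 2.1, 0.2, 1.1 → max 2.3
Option 4 regrets: 1.7, 0.0, 1.4, 1.6 → max 1.7
Option 5 regrets: 1.0, 1.1, 0.0, 1.7 → max 1.7
Option 6 regrets: 0.8, 0.2, 0.9, 0.9 → max 0.9
Option 7 regrets: 1.9, 2.1, 0.5, 1.5 → max 2.1
Smallest max regret = 0.9 → Option 6.

Option 6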